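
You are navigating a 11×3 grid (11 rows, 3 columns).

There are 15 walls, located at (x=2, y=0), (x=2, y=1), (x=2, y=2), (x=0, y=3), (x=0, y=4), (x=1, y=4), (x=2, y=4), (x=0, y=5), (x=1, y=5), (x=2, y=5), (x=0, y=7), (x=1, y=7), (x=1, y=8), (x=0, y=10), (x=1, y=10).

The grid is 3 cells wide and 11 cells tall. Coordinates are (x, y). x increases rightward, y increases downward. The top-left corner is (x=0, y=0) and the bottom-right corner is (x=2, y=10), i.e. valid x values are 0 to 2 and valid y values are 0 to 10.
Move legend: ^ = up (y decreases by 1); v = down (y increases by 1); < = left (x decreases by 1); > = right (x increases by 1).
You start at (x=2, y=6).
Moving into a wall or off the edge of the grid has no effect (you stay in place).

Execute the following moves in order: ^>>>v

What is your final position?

Answer: Final position: (x=2, y=7)

Derivation:
Start: (x=2, y=6)
  ^ (up): blocked, stay at (x=2, y=6)
  [×3]> (right): blocked, stay at (x=2, y=6)
  v (down): (x=2, y=6) -> (x=2, y=7)
Final: (x=2, y=7)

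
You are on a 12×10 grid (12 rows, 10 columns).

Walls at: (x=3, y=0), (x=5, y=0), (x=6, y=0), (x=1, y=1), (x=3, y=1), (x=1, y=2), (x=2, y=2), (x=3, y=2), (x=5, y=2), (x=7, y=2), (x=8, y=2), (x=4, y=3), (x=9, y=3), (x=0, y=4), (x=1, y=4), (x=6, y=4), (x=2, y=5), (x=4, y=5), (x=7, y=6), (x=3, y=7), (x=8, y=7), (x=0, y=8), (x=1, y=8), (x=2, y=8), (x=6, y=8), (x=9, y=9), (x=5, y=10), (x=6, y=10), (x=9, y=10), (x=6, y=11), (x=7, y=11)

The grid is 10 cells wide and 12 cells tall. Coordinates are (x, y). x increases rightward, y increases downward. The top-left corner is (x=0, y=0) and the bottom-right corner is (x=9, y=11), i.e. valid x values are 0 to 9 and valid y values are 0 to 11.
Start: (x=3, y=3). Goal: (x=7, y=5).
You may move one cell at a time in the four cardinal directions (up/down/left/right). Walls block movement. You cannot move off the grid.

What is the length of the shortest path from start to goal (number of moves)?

Answer: Shortest path length: 6

Derivation:
BFS from (x=3, y=3) until reaching (x=7, y=5):
  Distance 0: (x=3, y=3)
  Distance 1: (x=2, y=3), (x=3, y=4)
  Distance 2: (x=1, y=3), (x=2, y=4), (x=4, y=4), (x=3, y=5)
  Distance 3: (x=0, y=3), (x=5, y=4), (x=3, y=6)
  Distance 4: (x=0, y=2), (x=5, y=3), (x=5, y=5), (x=2, y=6), (x=4, y=6)
  Distance 5: (x=0, y=1), (x=6, y=3), (x=6, y=5), (x=1, y=6), (x=5, y=6), (x=2, y=7), (x=4, y=7)
  Distance 6: (x=0, y=0), (x=6, y=2), (x=7, y=3), (x=1, y=5), (x=7, y=5), (x=0, y=6), (x=6, y=6), (x=1, y=7), (x=5, y=7), (x=4, y=8)  <- goal reached here
One shortest path (6 moves): (x=3, y=3) -> (x=3, y=4) -> (x=4, y=4) -> (x=5, y=4) -> (x=5, y=5) -> (x=6, y=5) -> (x=7, y=5)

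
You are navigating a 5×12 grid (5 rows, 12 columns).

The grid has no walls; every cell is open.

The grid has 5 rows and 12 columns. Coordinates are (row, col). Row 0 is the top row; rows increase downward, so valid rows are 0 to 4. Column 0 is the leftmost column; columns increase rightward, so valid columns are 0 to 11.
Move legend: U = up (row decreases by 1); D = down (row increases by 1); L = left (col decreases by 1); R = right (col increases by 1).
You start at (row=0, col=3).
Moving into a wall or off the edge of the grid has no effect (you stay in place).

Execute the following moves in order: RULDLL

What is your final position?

Answer: Final position: (row=1, col=1)

Derivation:
Start: (row=0, col=3)
  R (right): (row=0, col=3) -> (row=0, col=4)
  U (up): blocked, stay at (row=0, col=4)
  L (left): (row=0, col=4) -> (row=0, col=3)
  D (down): (row=0, col=3) -> (row=1, col=3)
  L (left): (row=1, col=3) -> (row=1, col=2)
  L (left): (row=1, col=2) -> (row=1, col=1)
Final: (row=1, col=1)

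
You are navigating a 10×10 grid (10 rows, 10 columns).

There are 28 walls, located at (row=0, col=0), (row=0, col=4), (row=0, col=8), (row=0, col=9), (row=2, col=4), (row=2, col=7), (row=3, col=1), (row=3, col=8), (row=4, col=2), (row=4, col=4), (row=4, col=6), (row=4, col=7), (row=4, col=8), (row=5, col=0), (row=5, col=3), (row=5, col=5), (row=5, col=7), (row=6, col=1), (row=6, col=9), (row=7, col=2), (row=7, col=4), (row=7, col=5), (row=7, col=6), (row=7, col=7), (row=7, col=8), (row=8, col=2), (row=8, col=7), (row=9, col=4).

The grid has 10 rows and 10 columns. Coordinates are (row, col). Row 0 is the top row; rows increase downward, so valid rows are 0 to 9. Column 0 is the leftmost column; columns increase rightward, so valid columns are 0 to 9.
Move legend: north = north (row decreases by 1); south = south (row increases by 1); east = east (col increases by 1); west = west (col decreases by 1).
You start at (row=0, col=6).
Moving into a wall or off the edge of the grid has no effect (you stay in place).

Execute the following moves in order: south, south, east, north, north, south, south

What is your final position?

Start: (row=0, col=6)
  south (south): (row=0, col=6) -> (row=1, col=6)
  south (south): (row=1, col=6) -> (row=2, col=6)
  east (east): blocked, stay at (row=2, col=6)
  north (north): (row=2, col=6) -> (row=1, col=6)
  north (north): (row=1, col=6) -> (row=0, col=6)
  south (south): (row=0, col=6) -> (row=1, col=6)
  south (south): (row=1, col=6) -> (row=2, col=6)
Final: (row=2, col=6)

Answer: Final position: (row=2, col=6)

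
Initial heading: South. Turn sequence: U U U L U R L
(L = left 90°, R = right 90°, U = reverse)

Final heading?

Start: South
  U (U-turn (180°)) -> North
  U (U-turn (180°)) -> South
  U (U-turn (180°)) -> North
  L (left (90° counter-clockwise)) -> West
  U (U-turn (180°)) -> East
  R (right (90° clockwise)) -> South
  L (left (90° counter-clockwise)) -> East
Final: East

Answer: Final heading: East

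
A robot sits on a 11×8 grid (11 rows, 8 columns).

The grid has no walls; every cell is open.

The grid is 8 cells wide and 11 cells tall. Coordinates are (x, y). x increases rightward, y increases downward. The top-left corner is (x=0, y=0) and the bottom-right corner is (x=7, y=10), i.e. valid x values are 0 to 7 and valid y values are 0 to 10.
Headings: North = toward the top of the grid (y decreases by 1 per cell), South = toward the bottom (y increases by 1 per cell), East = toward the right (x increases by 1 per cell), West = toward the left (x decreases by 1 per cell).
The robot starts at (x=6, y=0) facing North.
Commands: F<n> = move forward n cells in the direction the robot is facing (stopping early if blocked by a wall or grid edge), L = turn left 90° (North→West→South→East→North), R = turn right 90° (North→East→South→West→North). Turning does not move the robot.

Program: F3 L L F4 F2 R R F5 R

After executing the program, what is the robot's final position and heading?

Answer: Final position: (x=6, y=1), facing East

Derivation:
Start: (x=6, y=0), facing North
  F3: move forward 0/3 (blocked), now at (x=6, y=0)
  L: turn left, now facing West
  L: turn left, now facing South
  F4: move forward 4, now at (x=6, y=4)
  F2: move forward 2, now at (x=6, y=6)
  R: turn right, now facing West
  R: turn right, now facing North
  F5: move forward 5, now at (x=6, y=1)
  R: turn right, now facing East
Final: (x=6, y=1), facing East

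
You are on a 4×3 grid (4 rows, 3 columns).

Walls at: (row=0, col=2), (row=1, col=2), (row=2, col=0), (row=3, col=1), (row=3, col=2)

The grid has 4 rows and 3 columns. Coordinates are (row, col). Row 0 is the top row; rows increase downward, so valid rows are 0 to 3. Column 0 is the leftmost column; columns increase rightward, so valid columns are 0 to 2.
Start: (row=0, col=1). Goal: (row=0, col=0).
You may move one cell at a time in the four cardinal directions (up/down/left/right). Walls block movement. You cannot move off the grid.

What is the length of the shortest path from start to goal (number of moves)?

BFS from (row=0, col=1) until reaching (row=0, col=0):
  Distance 0: (row=0, col=1)
  Distance 1: (row=0, col=0), (row=1, col=1)  <- goal reached here
One shortest path (1 moves): (row=0, col=1) -> (row=0, col=0)

Answer: Shortest path length: 1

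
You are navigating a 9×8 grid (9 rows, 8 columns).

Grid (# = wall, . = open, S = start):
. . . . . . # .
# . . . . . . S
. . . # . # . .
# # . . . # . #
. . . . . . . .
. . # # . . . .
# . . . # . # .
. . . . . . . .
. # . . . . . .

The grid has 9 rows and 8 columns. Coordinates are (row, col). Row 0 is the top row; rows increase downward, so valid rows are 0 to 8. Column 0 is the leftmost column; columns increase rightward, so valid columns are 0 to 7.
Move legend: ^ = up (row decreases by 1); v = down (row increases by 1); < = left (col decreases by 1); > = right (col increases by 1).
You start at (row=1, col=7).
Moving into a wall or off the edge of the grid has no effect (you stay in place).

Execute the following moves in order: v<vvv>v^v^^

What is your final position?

Answer: Final position: (row=4, col=7)

Derivation:
Start: (row=1, col=7)
  v (down): (row=1, col=7) -> (row=2, col=7)
  < (left): (row=2, col=7) -> (row=2, col=6)
  v (down): (row=2, col=6) -> (row=3, col=6)
  v (down): (row=3, col=6) -> (row=4, col=6)
  v (down): (row=4, col=6) -> (row=5, col=6)
  > (right): (row=5, col=6) -> (row=5, col=7)
  v (down): (row=5, col=7) -> (row=6, col=7)
  ^ (up): (row=6, col=7) -> (row=5, col=7)
  v (down): (row=5, col=7) -> (row=6, col=7)
  ^ (up): (row=6, col=7) -> (row=5, col=7)
  ^ (up): (row=5, col=7) -> (row=4, col=7)
Final: (row=4, col=7)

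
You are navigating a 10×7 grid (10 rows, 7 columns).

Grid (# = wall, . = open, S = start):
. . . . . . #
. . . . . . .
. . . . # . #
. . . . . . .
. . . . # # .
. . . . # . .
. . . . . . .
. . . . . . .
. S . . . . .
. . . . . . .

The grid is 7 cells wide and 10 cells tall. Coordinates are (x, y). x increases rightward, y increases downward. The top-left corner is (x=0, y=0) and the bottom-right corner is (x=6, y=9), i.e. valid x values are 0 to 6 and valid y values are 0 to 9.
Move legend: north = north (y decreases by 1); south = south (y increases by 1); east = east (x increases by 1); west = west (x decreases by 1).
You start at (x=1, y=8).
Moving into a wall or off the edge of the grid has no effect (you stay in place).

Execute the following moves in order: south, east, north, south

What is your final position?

Answer: Final position: (x=2, y=9)

Derivation:
Start: (x=1, y=8)
  south (south): (x=1, y=8) -> (x=1, y=9)
  east (east): (x=1, y=9) -> (x=2, y=9)
  north (north): (x=2, y=9) -> (x=2, y=8)
  south (south): (x=2, y=8) -> (x=2, y=9)
Final: (x=2, y=9)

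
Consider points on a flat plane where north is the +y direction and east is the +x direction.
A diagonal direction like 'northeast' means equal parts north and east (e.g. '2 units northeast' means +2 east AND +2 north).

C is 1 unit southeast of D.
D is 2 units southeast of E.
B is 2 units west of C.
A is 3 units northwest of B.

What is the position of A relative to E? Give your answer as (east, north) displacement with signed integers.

Answer: A is at (east=-2, north=0) relative to E.

Derivation:
Place E at the origin (east=0, north=0).
  D is 2 units southeast of E: delta (east=+2, north=-2); D at (east=2, north=-2).
  C is 1 unit southeast of D: delta (east=+1, north=-1); C at (east=3, north=-3).
  B is 2 units west of C: delta (east=-2, north=+0); B at (east=1, north=-3).
  A is 3 units northwest of B: delta (east=-3, north=+3); A at (east=-2, north=0).
Therefore A relative to E: (east=-2, north=0).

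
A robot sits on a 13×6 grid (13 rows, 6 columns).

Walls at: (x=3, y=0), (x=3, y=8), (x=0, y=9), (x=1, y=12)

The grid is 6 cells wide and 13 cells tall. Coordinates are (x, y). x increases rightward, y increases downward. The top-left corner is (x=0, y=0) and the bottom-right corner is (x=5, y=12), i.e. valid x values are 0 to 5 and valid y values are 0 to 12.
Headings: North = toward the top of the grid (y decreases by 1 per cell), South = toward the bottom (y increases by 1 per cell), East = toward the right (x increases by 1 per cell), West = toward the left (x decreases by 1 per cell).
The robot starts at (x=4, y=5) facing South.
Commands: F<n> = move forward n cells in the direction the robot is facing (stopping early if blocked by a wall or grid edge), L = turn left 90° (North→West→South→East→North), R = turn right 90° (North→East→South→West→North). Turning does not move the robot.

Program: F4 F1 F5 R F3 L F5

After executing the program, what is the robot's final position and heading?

Answer: Final position: (x=2, y=12), facing South

Derivation:
Start: (x=4, y=5), facing South
  F4: move forward 4, now at (x=4, y=9)
  F1: move forward 1, now at (x=4, y=10)
  F5: move forward 2/5 (blocked), now at (x=4, y=12)
  R: turn right, now facing West
  F3: move forward 2/3 (blocked), now at (x=2, y=12)
  L: turn left, now facing South
  F5: move forward 0/5 (blocked), now at (x=2, y=12)
Final: (x=2, y=12), facing South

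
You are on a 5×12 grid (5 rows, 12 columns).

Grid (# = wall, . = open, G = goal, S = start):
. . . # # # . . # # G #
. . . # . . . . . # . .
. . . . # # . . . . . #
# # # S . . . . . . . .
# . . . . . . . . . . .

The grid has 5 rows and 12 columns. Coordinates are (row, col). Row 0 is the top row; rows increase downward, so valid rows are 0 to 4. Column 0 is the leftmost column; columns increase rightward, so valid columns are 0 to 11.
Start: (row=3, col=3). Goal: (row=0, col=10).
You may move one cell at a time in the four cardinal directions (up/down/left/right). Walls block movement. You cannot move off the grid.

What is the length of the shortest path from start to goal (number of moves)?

BFS from (row=3, col=3) until reaching (row=0, col=10):
  Distance 0: (row=3, col=3)
  Distance 1: (row=2, col=3), (row=3, col=4), (row=4, col=3)
  Distance 2: (row=2, col=2), (row=3, col=5), (row=4, col=2), (row=4, col=4)
  Distance 3: (row=1, col=2), (row=2, col=1), (row=3, col=6), (row=4, col=1), (row=4, col=5)
  Distance 4: (row=0, col=2), (row=1, col=1), (row=2, col=0), (row=2, col=6), (row=3, col=7), (row=4, col=6)
  Distance 5: (row=0, col=1), (row=1, col=0), (row=1, col=6), (row=2, col=7), (row=3, col=8), (row=4, col=7)
  Distance 6: (row=0, col=0), (row=0, col=6), (row=1, col=5), (row=1, col=7), (row=2, col=8), (row=3, col=9), (row=4, col=8)
  Distance 7: (row=0, col=7), (row=1, col=4), (row=1, col=8), (row=2, col=9), (row=3, col=10), (row=4, col=9)
  Distance 8: (row=2, col=10), (row=3, col=11), (row=4, col=10)
  Distance 9: (row=1, col=10), (row=4, col=11)
  Distance 10: (row=0, col=10), (row=1, col=11)  <- goal reached here
One shortest path (10 moves): (row=3, col=3) -> (row=3, col=4) -> (row=3, col=5) -> (row=3, col=6) -> (row=3, col=7) -> (row=3, col=8) -> (row=3, col=9) -> (row=3, col=10) -> (row=2, col=10) -> (row=1, col=10) -> (row=0, col=10)

Answer: Shortest path length: 10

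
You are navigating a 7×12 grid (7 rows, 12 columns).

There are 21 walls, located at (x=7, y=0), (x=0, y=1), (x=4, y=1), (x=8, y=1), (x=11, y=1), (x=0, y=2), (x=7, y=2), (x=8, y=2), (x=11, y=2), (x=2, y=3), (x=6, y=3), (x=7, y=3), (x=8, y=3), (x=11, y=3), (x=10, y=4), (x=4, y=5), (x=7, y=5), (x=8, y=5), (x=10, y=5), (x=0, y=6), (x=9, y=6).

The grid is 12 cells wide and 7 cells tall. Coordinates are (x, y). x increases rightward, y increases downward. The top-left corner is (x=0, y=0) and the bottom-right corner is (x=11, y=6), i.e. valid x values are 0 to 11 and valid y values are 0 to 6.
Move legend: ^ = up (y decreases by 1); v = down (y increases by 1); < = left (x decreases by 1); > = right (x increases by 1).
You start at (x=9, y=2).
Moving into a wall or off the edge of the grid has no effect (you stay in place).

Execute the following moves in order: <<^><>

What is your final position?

Answer: Final position: (x=10, y=1)

Derivation:
Start: (x=9, y=2)
  < (left): blocked, stay at (x=9, y=2)
  < (left): blocked, stay at (x=9, y=2)
  ^ (up): (x=9, y=2) -> (x=9, y=1)
  > (right): (x=9, y=1) -> (x=10, y=1)
  < (left): (x=10, y=1) -> (x=9, y=1)
  > (right): (x=9, y=1) -> (x=10, y=1)
Final: (x=10, y=1)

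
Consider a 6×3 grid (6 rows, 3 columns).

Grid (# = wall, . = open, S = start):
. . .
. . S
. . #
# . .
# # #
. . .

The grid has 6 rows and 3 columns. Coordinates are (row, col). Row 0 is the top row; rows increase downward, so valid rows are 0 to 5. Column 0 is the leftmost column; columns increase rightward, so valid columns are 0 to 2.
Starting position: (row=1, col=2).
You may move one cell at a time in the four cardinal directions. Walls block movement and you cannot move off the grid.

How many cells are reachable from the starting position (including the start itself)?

BFS flood-fill from (row=1, col=2):
  Distance 0: (row=1, col=2)
  Distance 1: (row=0, col=2), (row=1, col=1)
  Distance 2: (row=0, col=1), (row=1, col=0), (row=2, col=1)
  Distance 3: (row=0, col=0), (row=2, col=0), (row=3, col=1)
  Distance 4: (row=3, col=2)
Total reachable: 10 (grid has 13 open cells total)

Answer: Reachable cells: 10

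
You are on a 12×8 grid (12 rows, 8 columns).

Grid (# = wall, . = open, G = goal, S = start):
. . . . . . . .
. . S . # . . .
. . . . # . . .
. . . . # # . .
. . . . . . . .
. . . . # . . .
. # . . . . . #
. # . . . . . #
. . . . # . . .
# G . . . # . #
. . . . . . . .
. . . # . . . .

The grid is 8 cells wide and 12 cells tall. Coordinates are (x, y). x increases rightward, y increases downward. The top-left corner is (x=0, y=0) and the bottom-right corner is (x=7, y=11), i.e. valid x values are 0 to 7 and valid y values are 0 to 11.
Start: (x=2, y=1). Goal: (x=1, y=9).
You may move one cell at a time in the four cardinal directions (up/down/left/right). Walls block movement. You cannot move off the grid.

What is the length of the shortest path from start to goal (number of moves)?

Answer: Shortest path length: 9

Derivation:
BFS from (x=2, y=1) until reaching (x=1, y=9):
  Distance 0: (x=2, y=1)
  Distance 1: (x=2, y=0), (x=1, y=1), (x=3, y=1), (x=2, y=2)
  Distance 2: (x=1, y=0), (x=3, y=0), (x=0, y=1), (x=1, y=2), (x=3, y=2), (x=2, y=3)
  Distance 3: (x=0, y=0), (x=4, y=0), (x=0, y=2), (x=1, y=3), (x=3, y=3), (x=2, y=4)
  Distance 4: (x=5, y=0), (x=0, y=3), (x=1, y=4), (x=3, y=4), (x=2, y=5)
  Distance 5: (x=6, y=0), (x=5, y=1), (x=0, y=4), (x=4, y=4), (x=1, y=5), (x=3, y=5), (x=2, y=6)
  Distance 6: (x=7, y=0), (x=6, y=1), (x=5, y=2), (x=5, y=4), (x=0, y=5), (x=3, y=6), (x=2, y=7)
  Distance 7: (x=7, y=1), (x=6, y=2), (x=6, y=4), (x=5, y=5), (x=0, y=6), (x=4, y=6), (x=3, y=7), (x=2, y=8)
  Distance 8: (x=7, y=2), (x=6, y=3), (x=7, y=4), (x=6, y=5), (x=5, y=6), (x=0, y=7), (x=4, y=7), (x=1, y=8), (x=3, y=8), (x=2, y=9)
  Distance 9: (x=7, y=3), (x=7, y=5), (x=6, y=6), (x=5, y=7), (x=0, y=8), (x=1, y=9), (x=3, y=9), (x=2, y=10)  <- goal reached here
One shortest path (9 moves): (x=2, y=1) -> (x=2, y=2) -> (x=2, y=3) -> (x=2, y=4) -> (x=2, y=5) -> (x=2, y=6) -> (x=2, y=7) -> (x=2, y=8) -> (x=1, y=8) -> (x=1, y=9)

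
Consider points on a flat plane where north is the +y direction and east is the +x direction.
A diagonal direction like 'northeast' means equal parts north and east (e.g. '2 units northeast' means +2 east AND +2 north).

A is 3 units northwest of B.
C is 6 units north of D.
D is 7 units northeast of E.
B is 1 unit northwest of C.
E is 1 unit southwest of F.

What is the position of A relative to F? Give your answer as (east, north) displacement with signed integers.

Answer: A is at (east=2, north=16) relative to F.

Derivation:
Place F at the origin (east=0, north=0).
  E is 1 unit southwest of F: delta (east=-1, north=-1); E at (east=-1, north=-1).
  D is 7 units northeast of E: delta (east=+7, north=+7); D at (east=6, north=6).
  C is 6 units north of D: delta (east=+0, north=+6); C at (east=6, north=12).
  B is 1 unit northwest of C: delta (east=-1, north=+1); B at (east=5, north=13).
  A is 3 units northwest of B: delta (east=-3, north=+3); A at (east=2, north=16).
Therefore A relative to F: (east=2, north=16).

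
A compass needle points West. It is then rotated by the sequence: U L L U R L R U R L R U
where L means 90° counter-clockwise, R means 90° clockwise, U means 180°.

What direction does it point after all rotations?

Start: West
  U (U-turn (180°)) -> East
  L (left (90° counter-clockwise)) -> North
  L (left (90° counter-clockwise)) -> West
  U (U-turn (180°)) -> East
  R (right (90° clockwise)) -> South
  L (left (90° counter-clockwise)) -> East
  R (right (90° clockwise)) -> South
  U (U-turn (180°)) -> North
  R (right (90° clockwise)) -> East
  L (left (90° counter-clockwise)) -> North
  R (right (90° clockwise)) -> East
  U (U-turn (180°)) -> West
Final: West

Answer: Final heading: West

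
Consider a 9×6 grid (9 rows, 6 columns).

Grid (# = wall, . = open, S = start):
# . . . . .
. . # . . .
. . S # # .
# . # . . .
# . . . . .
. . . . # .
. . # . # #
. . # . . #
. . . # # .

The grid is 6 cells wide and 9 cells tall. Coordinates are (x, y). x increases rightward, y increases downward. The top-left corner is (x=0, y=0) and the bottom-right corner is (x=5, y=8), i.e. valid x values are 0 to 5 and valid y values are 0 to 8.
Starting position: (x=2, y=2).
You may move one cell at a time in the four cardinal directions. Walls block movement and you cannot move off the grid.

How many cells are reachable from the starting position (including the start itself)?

BFS flood-fill from (x=2, y=2):
  Distance 0: (x=2, y=2)
  Distance 1: (x=1, y=2)
  Distance 2: (x=1, y=1), (x=0, y=2), (x=1, y=3)
  Distance 3: (x=1, y=0), (x=0, y=1), (x=1, y=4)
  Distance 4: (x=2, y=0), (x=2, y=4), (x=1, y=5)
  Distance 5: (x=3, y=0), (x=3, y=4), (x=0, y=5), (x=2, y=5), (x=1, y=6)
  Distance 6: (x=4, y=0), (x=3, y=1), (x=3, y=3), (x=4, y=4), (x=3, y=5), (x=0, y=6), (x=1, y=7)
  Distance 7: (x=5, y=0), (x=4, y=1), (x=4, y=3), (x=5, y=4), (x=3, y=6), (x=0, y=7), (x=1, y=8)
  Distance 8: (x=5, y=1), (x=5, y=3), (x=5, y=5), (x=3, y=7), (x=0, y=8), (x=2, y=8)
  Distance 9: (x=5, y=2), (x=4, y=7)
Total reachable: 38 (grid has 39 open cells total)

Answer: Reachable cells: 38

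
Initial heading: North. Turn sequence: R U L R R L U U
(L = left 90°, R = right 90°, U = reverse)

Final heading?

Answer: Final heading: West

Derivation:
Start: North
  R (right (90° clockwise)) -> East
  U (U-turn (180°)) -> West
  L (left (90° counter-clockwise)) -> South
  R (right (90° clockwise)) -> West
  R (right (90° clockwise)) -> North
  L (left (90° counter-clockwise)) -> West
  U (U-turn (180°)) -> East
  U (U-turn (180°)) -> West
Final: West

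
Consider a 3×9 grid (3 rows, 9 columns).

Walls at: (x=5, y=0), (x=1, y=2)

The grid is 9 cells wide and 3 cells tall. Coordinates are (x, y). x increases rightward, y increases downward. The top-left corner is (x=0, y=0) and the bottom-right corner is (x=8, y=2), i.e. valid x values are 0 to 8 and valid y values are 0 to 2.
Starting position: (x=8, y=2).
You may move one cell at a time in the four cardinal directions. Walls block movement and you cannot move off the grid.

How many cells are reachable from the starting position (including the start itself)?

Answer: Reachable cells: 25

Derivation:
BFS flood-fill from (x=8, y=2):
  Distance 0: (x=8, y=2)
  Distance 1: (x=8, y=1), (x=7, y=2)
  Distance 2: (x=8, y=0), (x=7, y=1), (x=6, y=2)
  Distance 3: (x=7, y=0), (x=6, y=1), (x=5, y=2)
  Distance 4: (x=6, y=0), (x=5, y=1), (x=4, y=2)
  Distance 5: (x=4, y=1), (x=3, y=2)
  Distance 6: (x=4, y=0), (x=3, y=1), (x=2, y=2)
  Distance 7: (x=3, y=0), (x=2, y=1)
  Distance 8: (x=2, y=0), (x=1, y=1)
  Distance 9: (x=1, y=0), (x=0, y=1)
  Distance 10: (x=0, y=0), (x=0, y=2)
Total reachable: 25 (grid has 25 open cells total)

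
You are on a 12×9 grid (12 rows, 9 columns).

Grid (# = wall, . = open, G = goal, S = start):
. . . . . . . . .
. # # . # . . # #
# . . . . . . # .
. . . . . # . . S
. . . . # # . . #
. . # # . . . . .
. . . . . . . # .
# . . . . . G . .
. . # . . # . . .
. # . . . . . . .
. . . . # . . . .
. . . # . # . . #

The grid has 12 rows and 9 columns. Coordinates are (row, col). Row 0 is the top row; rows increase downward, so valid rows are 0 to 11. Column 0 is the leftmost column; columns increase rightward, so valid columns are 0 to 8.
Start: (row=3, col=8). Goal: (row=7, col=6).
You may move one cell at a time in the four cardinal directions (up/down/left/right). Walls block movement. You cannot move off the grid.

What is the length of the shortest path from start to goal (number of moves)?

BFS from (row=3, col=8) until reaching (row=7, col=6):
  Distance 0: (row=3, col=8)
  Distance 1: (row=2, col=8), (row=3, col=7)
  Distance 2: (row=3, col=6), (row=4, col=7)
  Distance 3: (row=2, col=6), (row=4, col=6), (row=5, col=7)
  Distance 4: (row=1, col=6), (row=2, col=5), (row=5, col=6), (row=5, col=8)
  Distance 5: (row=0, col=6), (row=1, col=5), (row=2, col=4), (row=5, col=5), (row=6, col=6), (row=6, col=8)
  Distance 6: (row=0, col=5), (row=0, col=7), (row=2, col=3), (row=3, col=4), (row=5, col=4), (row=6, col=5), (row=7, col=6), (row=7, col=8)  <- goal reached here
One shortest path (6 moves): (row=3, col=8) -> (row=3, col=7) -> (row=3, col=6) -> (row=4, col=6) -> (row=5, col=6) -> (row=6, col=6) -> (row=7, col=6)

Answer: Shortest path length: 6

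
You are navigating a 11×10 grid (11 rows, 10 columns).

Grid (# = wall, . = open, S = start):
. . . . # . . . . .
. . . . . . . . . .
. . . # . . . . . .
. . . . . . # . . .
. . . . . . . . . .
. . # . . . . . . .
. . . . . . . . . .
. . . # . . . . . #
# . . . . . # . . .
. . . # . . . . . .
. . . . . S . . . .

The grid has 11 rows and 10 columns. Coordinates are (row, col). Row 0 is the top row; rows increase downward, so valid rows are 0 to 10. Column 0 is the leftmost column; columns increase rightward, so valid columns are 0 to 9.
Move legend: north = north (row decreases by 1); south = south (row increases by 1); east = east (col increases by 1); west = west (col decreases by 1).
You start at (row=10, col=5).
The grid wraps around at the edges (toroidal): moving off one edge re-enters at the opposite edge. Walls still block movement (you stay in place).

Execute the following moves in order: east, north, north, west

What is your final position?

Answer: Final position: (row=9, col=5)

Derivation:
Start: (row=10, col=5)
  east (east): (row=10, col=5) -> (row=10, col=6)
  north (north): (row=10, col=6) -> (row=9, col=6)
  north (north): blocked, stay at (row=9, col=6)
  west (west): (row=9, col=6) -> (row=9, col=5)
Final: (row=9, col=5)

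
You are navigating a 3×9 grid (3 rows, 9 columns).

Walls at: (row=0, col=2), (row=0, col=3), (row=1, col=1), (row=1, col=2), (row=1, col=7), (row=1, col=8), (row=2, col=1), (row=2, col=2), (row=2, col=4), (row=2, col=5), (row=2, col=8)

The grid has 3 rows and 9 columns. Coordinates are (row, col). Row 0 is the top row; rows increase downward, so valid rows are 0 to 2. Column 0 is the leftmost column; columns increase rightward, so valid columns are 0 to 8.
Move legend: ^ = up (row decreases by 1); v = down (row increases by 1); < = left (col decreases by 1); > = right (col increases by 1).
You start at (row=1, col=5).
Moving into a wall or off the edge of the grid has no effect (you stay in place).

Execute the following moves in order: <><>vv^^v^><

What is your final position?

Answer: Final position: (row=0, col=5)

Derivation:
Start: (row=1, col=5)
  < (left): (row=1, col=5) -> (row=1, col=4)
  > (right): (row=1, col=4) -> (row=1, col=5)
  < (left): (row=1, col=5) -> (row=1, col=4)
  > (right): (row=1, col=4) -> (row=1, col=5)
  v (down): blocked, stay at (row=1, col=5)
  v (down): blocked, stay at (row=1, col=5)
  ^ (up): (row=1, col=5) -> (row=0, col=5)
  ^ (up): blocked, stay at (row=0, col=5)
  v (down): (row=0, col=5) -> (row=1, col=5)
  ^ (up): (row=1, col=5) -> (row=0, col=5)
  > (right): (row=0, col=5) -> (row=0, col=6)
  < (left): (row=0, col=6) -> (row=0, col=5)
Final: (row=0, col=5)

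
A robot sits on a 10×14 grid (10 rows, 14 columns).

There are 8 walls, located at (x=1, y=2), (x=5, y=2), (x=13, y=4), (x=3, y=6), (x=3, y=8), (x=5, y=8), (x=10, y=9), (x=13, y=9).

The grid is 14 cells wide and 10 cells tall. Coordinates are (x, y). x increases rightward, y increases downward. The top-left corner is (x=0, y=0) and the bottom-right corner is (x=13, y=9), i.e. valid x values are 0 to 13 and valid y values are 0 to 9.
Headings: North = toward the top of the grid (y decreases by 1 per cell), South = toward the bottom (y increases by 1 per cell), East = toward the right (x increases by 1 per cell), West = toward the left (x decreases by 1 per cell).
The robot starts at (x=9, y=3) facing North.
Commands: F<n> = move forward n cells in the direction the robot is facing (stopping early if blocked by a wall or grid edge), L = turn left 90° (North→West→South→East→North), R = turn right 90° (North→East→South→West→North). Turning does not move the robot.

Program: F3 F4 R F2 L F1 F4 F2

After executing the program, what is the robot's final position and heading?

Start: (x=9, y=3), facing North
  F3: move forward 3, now at (x=9, y=0)
  F4: move forward 0/4 (blocked), now at (x=9, y=0)
  R: turn right, now facing East
  F2: move forward 2, now at (x=11, y=0)
  L: turn left, now facing North
  F1: move forward 0/1 (blocked), now at (x=11, y=0)
  F4: move forward 0/4 (blocked), now at (x=11, y=0)
  F2: move forward 0/2 (blocked), now at (x=11, y=0)
Final: (x=11, y=0), facing North

Answer: Final position: (x=11, y=0), facing North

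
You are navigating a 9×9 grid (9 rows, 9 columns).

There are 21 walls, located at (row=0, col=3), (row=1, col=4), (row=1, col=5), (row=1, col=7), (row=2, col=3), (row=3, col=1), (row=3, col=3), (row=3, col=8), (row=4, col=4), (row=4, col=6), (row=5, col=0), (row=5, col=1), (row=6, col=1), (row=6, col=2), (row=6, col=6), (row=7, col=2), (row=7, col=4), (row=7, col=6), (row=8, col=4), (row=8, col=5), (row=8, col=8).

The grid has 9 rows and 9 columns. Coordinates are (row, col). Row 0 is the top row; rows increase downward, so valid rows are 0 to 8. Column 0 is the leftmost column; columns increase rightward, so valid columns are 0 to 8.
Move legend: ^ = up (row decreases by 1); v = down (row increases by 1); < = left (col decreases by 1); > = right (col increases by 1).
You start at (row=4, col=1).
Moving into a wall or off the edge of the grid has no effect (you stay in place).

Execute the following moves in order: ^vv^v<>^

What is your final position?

Start: (row=4, col=1)
  ^ (up): blocked, stay at (row=4, col=1)
  v (down): blocked, stay at (row=4, col=1)
  v (down): blocked, stay at (row=4, col=1)
  ^ (up): blocked, stay at (row=4, col=1)
  v (down): blocked, stay at (row=4, col=1)
  < (left): (row=4, col=1) -> (row=4, col=0)
  > (right): (row=4, col=0) -> (row=4, col=1)
  ^ (up): blocked, stay at (row=4, col=1)
Final: (row=4, col=1)

Answer: Final position: (row=4, col=1)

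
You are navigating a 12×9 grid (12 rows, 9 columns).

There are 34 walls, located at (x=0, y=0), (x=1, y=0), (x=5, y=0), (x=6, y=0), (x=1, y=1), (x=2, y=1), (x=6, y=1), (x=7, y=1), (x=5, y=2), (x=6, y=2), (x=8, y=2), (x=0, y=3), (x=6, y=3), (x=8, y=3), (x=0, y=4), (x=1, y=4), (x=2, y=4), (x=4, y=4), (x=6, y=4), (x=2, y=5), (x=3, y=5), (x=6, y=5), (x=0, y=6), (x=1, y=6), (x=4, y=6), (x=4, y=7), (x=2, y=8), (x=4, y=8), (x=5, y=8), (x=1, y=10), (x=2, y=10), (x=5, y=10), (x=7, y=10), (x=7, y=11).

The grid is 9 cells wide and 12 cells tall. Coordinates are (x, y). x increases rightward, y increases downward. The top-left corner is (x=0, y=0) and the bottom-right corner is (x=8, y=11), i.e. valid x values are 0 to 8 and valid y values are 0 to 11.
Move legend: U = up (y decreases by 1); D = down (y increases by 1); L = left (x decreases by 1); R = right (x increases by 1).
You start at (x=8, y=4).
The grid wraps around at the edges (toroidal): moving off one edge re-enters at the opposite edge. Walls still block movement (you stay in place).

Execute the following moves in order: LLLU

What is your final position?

Start: (x=8, y=4)
  L (left): (x=8, y=4) -> (x=7, y=4)
  L (left): blocked, stay at (x=7, y=4)
  L (left): blocked, stay at (x=7, y=4)
  U (up): (x=7, y=4) -> (x=7, y=3)
Final: (x=7, y=3)

Answer: Final position: (x=7, y=3)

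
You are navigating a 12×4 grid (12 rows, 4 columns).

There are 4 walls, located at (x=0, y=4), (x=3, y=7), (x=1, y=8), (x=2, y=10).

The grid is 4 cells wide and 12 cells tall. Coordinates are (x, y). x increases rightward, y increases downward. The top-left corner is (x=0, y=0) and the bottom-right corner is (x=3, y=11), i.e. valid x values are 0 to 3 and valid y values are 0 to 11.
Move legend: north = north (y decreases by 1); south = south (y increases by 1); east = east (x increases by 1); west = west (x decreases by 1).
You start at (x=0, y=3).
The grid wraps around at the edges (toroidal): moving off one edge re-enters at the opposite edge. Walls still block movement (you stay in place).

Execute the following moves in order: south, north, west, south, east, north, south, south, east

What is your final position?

Answer: Final position: (x=1, y=3)

Derivation:
Start: (x=0, y=3)
  south (south): blocked, stay at (x=0, y=3)
  north (north): (x=0, y=3) -> (x=0, y=2)
  west (west): (x=0, y=2) -> (x=3, y=2)
  south (south): (x=3, y=2) -> (x=3, y=3)
  east (east): (x=3, y=3) -> (x=0, y=3)
  north (north): (x=0, y=3) -> (x=0, y=2)
  south (south): (x=0, y=2) -> (x=0, y=3)
  south (south): blocked, stay at (x=0, y=3)
  east (east): (x=0, y=3) -> (x=1, y=3)
Final: (x=1, y=3)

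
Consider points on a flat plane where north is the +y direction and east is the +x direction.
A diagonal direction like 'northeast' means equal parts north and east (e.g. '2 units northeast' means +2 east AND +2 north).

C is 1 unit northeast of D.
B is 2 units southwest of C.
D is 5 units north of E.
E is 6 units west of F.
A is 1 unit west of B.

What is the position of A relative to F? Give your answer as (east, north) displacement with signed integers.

Answer: A is at (east=-8, north=4) relative to F.

Derivation:
Place F at the origin (east=0, north=0).
  E is 6 units west of F: delta (east=-6, north=+0); E at (east=-6, north=0).
  D is 5 units north of E: delta (east=+0, north=+5); D at (east=-6, north=5).
  C is 1 unit northeast of D: delta (east=+1, north=+1); C at (east=-5, north=6).
  B is 2 units southwest of C: delta (east=-2, north=-2); B at (east=-7, north=4).
  A is 1 unit west of B: delta (east=-1, north=+0); A at (east=-8, north=4).
Therefore A relative to F: (east=-8, north=4).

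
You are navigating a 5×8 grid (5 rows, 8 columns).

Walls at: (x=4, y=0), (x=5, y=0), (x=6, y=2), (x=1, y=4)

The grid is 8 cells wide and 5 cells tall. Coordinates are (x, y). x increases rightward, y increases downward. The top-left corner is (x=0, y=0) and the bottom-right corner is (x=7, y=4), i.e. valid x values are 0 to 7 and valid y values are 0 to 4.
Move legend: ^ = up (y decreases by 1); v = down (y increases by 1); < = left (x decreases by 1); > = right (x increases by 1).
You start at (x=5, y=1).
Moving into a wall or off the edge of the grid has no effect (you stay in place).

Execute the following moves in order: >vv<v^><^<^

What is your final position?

Answer: Final position: (x=4, y=1)

Derivation:
Start: (x=5, y=1)
  > (right): (x=5, y=1) -> (x=6, y=1)
  v (down): blocked, stay at (x=6, y=1)
  v (down): blocked, stay at (x=6, y=1)
  < (left): (x=6, y=1) -> (x=5, y=1)
  v (down): (x=5, y=1) -> (x=5, y=2)
  ^ (up): (x=5, y=2) -> (x=5, y=1)
  > (right): (x=5, y=1) -> (x=6, y=1)
  < (left): (x=6, y=1) -> (x=5, y=1)
  ^ (up): blocked, stay at (x=5, y=1)
  < (left): (x=5, y=1) -> (x=4, y=1)
  ^ (up): blocked, stay at (x=4, y=1)
Final: (x=4, y=1)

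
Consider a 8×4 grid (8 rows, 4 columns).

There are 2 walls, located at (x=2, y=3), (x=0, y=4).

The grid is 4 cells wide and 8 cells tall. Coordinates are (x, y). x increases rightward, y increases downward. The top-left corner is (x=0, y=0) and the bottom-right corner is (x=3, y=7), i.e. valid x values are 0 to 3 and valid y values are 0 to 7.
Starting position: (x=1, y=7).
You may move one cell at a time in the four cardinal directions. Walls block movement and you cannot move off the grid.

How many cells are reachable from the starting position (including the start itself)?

BFS flood-fill from (x=1, y=7):
  Distance 0: (x=1, y=7)
  Distance 1: (x=1, y=6), (x=0, y=7), (x=2, y=7)
  Distance 2: (x=1, y=5), (x=0, y=6), (x=2, y=6), (x=3, y=7)
  Distance 3: (x=1, y=4), (x=0, y=5), (x=2, y=5), (x=3, y=6)
  Distance 4: (x=1, y=3), (x=2, y=4), (x=3, y=5)
  Distance 5: (x=1, y=2), (x=0, y=3), (x=3, y=4)
  Distance 6: (x=1, y=1), (x=0, y=2), (x=2, y=2), (x=3, y=3)
  Distance 7: (x=1, y=0), (x=0, y=1), (x=2, y=1), (x=3, y=2)
  Distance 8: (x=0, y=0), (x=2, y=0), (x=3, y=1)
  Distance 9: (x=3, y=0)
Total reachable: 30 (grid has 30 open cells total)

Answer: Reachable cells: 30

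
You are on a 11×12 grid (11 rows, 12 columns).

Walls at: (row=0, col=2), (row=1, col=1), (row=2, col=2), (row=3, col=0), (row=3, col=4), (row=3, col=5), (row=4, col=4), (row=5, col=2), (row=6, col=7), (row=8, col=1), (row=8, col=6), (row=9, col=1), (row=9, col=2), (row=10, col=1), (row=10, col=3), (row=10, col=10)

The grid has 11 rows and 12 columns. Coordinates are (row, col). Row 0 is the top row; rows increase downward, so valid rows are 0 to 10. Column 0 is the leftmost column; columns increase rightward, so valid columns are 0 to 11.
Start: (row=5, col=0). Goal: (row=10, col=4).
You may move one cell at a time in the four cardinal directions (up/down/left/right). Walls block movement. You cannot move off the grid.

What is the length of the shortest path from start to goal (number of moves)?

BFS from (row=5, col=0) until reaching (row=10, col=4):
  Distance 0: (row=5, col=0)
  Distance 1: (row=4, col=0), (row=5, col=1), (row=6, col=0)
  Distance 2: (row=4, col=1), (row=6, col=1), (row=7, col=0)
  Distance 3: (row=3, col=1), (row=4, col=2), (row=6, col=2), (row=7, col=1), (row=8, col=0)
  Distance 4: (row=2, col=1), (row=3, col=2), (row=4, col=3), (row=6, col=3), (row=7, col=2), (row=9, col=0)
  Distance 5: (row=2, col=0), (row=3, col=3), (row=5, col=3), (row=6, col=4), (row=7, col=3), (row=8, col=2), (row=10, col=0)
  Distance 6: (row=1, col=0), (row=2, col=3), (row=5, col=4), (row=6, col=5), (row=7, col=4), (row=8, col=3)
  Distance 7: (row=0, col=0), (row=1, col=3), (row=2, col=4), (row=5, col=5), (row=6, col=6), (row=7, col=5), (row=8, col=4), (row=9, col=3)
  Distance 8: (row=0, col=1), (row=0, col=3), (row=1, col=2), (row=1, col=4), (row=2, col=5), (row=4, col=5), (row=5, col=6), (row=7, col=6), (row=8, col=5), (row=9, col=4)
  Distance 9: (row=0, col=4), (row=1, col=5), (row=2, col=6), (row=4, col=6), (row=5, col=7), (row=7, col=7), (row=9, col=5), (row=10, col=4)  <- goal reached here
One shortest path (9 moves): (row=5, col=0) -> (row=5, col=1) -> (row=6, col=1) -> (row=6, col=2) -> (row=6, col=3) -> (row=6, col=4) -> (row=7, col=4) -> (row=8, col=4) -> (row=9, col=4) -> (row=10, col=4)

Answer: Shortest path length: 9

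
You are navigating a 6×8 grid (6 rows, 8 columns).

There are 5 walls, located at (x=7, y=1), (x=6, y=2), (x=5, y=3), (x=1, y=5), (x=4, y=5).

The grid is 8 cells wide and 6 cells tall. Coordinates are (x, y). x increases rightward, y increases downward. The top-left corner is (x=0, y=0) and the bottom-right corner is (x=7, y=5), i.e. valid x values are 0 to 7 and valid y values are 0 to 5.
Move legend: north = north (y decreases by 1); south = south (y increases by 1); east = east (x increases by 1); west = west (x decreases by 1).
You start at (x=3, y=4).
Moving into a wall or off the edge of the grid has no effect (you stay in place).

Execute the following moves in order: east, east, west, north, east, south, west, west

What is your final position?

Answer: Final position: (x=2, y=4)

Derivation:
Start: (x=3, y=4)
  east (east): (x=3, y=4) -> (x=4, y=4)
  east (east): (x=4, y=4) -> (x=5, y=4)
  west (west): (x=5, y=4) -> (x=4, y=4)
  north (north): (x=4, y=4) -> (x=4, y=3)
  east (east): blocked, stay at (x=4, y=3)
  south (south): (x=4, y=3) -> (x=4, y=4)
  west (west): (x=4, y=4) -> (x=3, y=4)
  west (west): (x=3, y=4) -> (x=2, y=4)
Final: (x=2, y=4)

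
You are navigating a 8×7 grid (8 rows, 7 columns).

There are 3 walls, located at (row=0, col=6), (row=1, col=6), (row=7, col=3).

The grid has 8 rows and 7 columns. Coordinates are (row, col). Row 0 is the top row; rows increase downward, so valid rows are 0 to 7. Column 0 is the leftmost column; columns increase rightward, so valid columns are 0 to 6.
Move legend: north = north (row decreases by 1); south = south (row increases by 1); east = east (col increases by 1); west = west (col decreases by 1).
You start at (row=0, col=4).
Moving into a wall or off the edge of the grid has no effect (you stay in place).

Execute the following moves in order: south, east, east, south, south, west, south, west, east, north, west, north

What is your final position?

Answer: Final position: (row=2, col=3)

Derivation:
Start: (row=0, col=4)
  south (south): (row=0, col=4) -> (row=1, col=4)
  east (east): (row=1, col=4) -> (row=1, col=5)
  east (east): blocked, stay at (row=1, col=5)
  south (south): (row=1, col=5) -> (row=2, col=5)
  south (south): (row=2, col=5) -> (row=3, col=5)
  west (west): (row=3, col=5) -> (row=3, col=4)
  south (south): (row=3, col=4) -> (row=4, col=4)
  west (west): (row=4, col=4) -> (row=4, col=3)
  east (east): (row=4, col=3) -> (row=4, col=4)
  north (north): (row=4, col=4) -> (row=3, col=4)
  west (west): (row=3, col=4) -> (row=3, col=3)
  north (north): (row=3, col=3) -> (row=2, col=3)
Final: (row=2, col=3)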